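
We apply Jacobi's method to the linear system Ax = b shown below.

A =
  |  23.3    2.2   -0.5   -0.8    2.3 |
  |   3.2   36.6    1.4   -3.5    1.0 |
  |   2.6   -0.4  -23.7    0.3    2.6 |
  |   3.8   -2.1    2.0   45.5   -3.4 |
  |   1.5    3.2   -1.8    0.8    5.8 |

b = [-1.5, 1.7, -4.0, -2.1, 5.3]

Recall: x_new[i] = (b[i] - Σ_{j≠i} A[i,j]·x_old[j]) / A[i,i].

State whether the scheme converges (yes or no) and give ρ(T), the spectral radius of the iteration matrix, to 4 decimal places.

A = D + L + U where D = diag(23.3, 36.6, -23.7, 45.5, 5.8).
T_J = -D⁻¹(L+U): T[2,3] = -(0.3)/(-23.7) = +0.0127; T[2,2] = 0.
  T[0,:] = [+0.0000 -0.0944 +0.0215 +0.0343 -0.0987]
  T[1,:] = [-0.0874 +0.0000 -0.0383 +0.0956 -0.0273]
  T[2,:] = [+0.1097 -0.0169 +0.0000 +0.0127 +0.1097]
  T[3,:] = [-0.0835 +0.0462 -0.0440 +0.0000 +0.0747]
  T[4,:] = [-0.2586 -0.5517 +0.3103 -0.1379 +0.0000]
|roots of det(T-λI)|: 0.3284, 0.2018, 0.2018, 0.0525, 0.0525.
ρ = 0.3284; 0.3284 < 1: convergent.

yes, ρ = 0.3284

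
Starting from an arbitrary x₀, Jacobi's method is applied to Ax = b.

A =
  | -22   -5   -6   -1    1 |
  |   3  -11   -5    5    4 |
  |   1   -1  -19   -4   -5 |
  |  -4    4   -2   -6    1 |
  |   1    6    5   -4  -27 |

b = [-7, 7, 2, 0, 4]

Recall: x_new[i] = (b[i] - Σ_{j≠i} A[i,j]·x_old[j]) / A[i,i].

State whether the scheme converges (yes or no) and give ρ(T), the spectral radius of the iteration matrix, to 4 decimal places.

yes, ρ = 0.7149

Diagonal D = diag(-22, -11, -19, -6, -27); L, U strict lower/upper.
T_J = -D⁻¹(L+U): T[0,1] = -(-5)/(-22) = -0.2273; T[0,0] = 0.
  T[0,:] = [+0.0000  -0.2273  -0.2727  -0.0455  +0.0455]
  T[1,:] = [+0.2727  +0.0000  -0.4545  +0.4545  +0.3636]
  T[2,:] = [+0.0526  -0.0526  +0.0000  -0.2105  -0.2632]
  T[3,:] = [-0.6667  +0.6667  -0.3333  +0.0000  +0.1667]
  T[4,:] = [+0.0370  +0.2222  +0.1852  -0.1481  +0.0000]
|eigenvalues of T|: 0.7149, 0.5575, 0.3545, 0.3545, 0.1833.
spectral radius ρ = 0.7149; 0.7149 < 1: convergent.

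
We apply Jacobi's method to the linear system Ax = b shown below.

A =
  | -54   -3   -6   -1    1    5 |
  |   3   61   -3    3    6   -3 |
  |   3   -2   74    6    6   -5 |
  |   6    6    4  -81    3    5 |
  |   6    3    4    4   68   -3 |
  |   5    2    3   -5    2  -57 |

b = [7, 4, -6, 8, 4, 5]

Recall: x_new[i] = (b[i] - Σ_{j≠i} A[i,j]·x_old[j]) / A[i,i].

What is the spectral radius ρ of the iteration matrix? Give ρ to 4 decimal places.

Diagonal D = diag(-54, 61, 74, -81, 68, -57); L, U strict lower/upper.
Jacobi T = -D⁻¹(L+U): T[0,1] = -(-3)/(-54) = -0.0556; T[0,0] = 0.
  T[0,:] = [+0.0000 -0.0556 -0.1111 -0.0185 +0.0185 +0.0926]
  T[1,:] = [-0.0492 +0.0000 +0.0492 -0.0492 -0.0984 +0.0492]
  T[2,:] = [-0.0405 +0.0270 +0.0000 -0.0811 -0.0811 +0.0676]
  T[3,:] = [+0.0741 +0.0741 +0.0494 +0.0000 +0.0370 +0.0617]
  T[4,:] = [-0.0882 -0.0441 -0.0588 -0.0588 +0.0000 +0.0441]
  T[5,:] = [+0.0877 +0.0351 +0.0526 -0.0877 +0.0351 +0.0000]
|eigenvalues of T|: 0.1936, 0.1129, 0.1129, 0.0972, 0.0972, 0.0370.
spectral radius ρ = 0.1936; 0.1936 < 1, so it converges for any x₀.

0.1936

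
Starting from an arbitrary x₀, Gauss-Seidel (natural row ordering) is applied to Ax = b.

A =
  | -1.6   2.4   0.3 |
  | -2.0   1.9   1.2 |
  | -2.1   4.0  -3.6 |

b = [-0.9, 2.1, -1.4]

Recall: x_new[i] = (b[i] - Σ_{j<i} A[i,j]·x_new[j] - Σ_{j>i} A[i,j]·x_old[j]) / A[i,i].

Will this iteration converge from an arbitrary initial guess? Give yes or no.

A = D + L + U where D = diag(-1.6, 1.9, -3.6).
T_GS = -(D+L)⁻¹U: row 0 first, T[0,2] = -(0.3)/(-1.6) = +0.1875; later rows by forward substitution.
  T[0,:] = [+0.0000 +1.5000 +0.1875]
  T[1,:] = [+0.0000 +1.5789 -0.4342]
  T[2,:] = [+0.0000 +0.8794 -0.5918]
|eigenvalues of T|: 1.3859, 0.3988, 0.0000.
spectral radius ρ = 1.3859; 1.3859 > 1 ⇒ diverges.

no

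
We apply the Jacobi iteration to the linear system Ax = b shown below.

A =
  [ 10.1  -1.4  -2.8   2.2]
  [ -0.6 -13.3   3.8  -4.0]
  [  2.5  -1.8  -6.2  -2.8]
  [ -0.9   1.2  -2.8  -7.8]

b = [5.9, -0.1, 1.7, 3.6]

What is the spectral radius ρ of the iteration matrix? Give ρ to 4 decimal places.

0.5011

A = D + L + U where D = diag(10.1, -13.3, -6.2, -7.8).
Jacobi T = -D⁻¹(L+U): T[1,2] = -(3.8)/(-13.3) = +0.2857; T[1,1] = 0.
  T[0,:] = [+0.0000  +0.1386  +0.2772  -0.2178]
  T[1,:] = [-0.0451  +0.0000  +0.2857  -0.3008]
  T[2,:] = [+0.4032  -0.2903  +0.0000  -0.4516]
  T[3,:] = [-0.1154  +0.1538  -0.3590  +0.0000]
|eigenvalues of T|: 0.5011, 0.4235, 0.2339, 0.2339.
spectral radius ρ = 0.5011; 0.5011 < 1 ⇒ converges.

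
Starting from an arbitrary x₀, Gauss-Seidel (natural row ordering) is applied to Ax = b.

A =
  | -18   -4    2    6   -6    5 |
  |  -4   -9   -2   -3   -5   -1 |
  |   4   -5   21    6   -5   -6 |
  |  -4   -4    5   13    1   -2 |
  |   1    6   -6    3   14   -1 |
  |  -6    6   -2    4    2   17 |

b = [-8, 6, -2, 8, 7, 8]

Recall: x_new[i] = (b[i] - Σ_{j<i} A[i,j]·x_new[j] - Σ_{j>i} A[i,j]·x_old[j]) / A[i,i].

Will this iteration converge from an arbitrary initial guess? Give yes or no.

yes

A = D + L + U where D = diag(-18, -9, 21, 13, 14, 17).
Gauss-Seidel: T = -(D+L)⁻¹U, row 0 first, T[0,2] = -(2)/(-18) = +0.1111; later rows by forward substitution.
  T[0,:] = [+0.0000 -0.2222 +0.1111 +0.3333 -0.3333 +0.2778]
  T[1,:] = [+0.0000 +0.0988 -0.2716 -0.4815 -0.4074 -0.2346]
  T[2,:] = [+0.0000 +0.0658 -0.0858 -0.4638 +0.2046 +0.1770]
  T[3,:] = [+0.0000 -0.0633 -0.0164 +0.1328 -0.3835 +0.0991]
  T[4,:] = [+0.0000 +0.0153 +0.0752 -0.0447 +0.3683 +0.2067]
  T[5,:] = [+0.0000 -0.0925 +0.1200 +0.2070 +0.0971 +0.1540]
|eigenvalues of T|: 0.5287, 0.3746, 0.1672, 0.0786, 0.0105, 0.0000.
ρ = 0.5287; 0.5287 < 1, so it converges for any x₀.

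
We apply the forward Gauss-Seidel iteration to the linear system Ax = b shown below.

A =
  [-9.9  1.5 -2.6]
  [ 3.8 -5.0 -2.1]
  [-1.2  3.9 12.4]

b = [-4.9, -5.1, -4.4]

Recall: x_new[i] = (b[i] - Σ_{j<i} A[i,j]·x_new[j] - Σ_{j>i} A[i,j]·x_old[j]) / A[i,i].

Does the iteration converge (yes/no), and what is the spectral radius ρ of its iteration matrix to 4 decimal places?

yes, ρ = 0.2610

Let D = diag(-9.9, -5, 12.4); L, U the strict triangles.
GS T = -(D+L)⁻¹U: row 0 first, T[0,1] = -(1.5)/(-9.9) = +0.1515; later rows by forward substitution.
  T[0,:] = [+0.0000, +0.1515, -0.2626]
  T[1,:] = [+0.0000, +0.1152, -0.6196]
  T[2,:] = [+0.0000, -0.0216, +0.1695]
eigenvalue magnitudes: 0.2610, 0.0236, 0.0000.
ρ = 0.2610; 0.2610 < 1: convergent.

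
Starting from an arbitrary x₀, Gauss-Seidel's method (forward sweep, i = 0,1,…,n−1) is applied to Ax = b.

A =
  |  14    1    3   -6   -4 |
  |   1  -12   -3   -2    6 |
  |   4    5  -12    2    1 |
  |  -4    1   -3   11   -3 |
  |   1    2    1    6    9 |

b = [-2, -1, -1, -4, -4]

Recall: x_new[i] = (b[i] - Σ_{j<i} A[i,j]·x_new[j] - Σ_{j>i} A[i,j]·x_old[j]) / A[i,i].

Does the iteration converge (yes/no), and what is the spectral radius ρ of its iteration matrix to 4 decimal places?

yes, ρ = 0.5128

Write A = D+L+U with D = diag(14, -12, -12, 11, 9).
GS T = -(D+L)⁻¹U: row 0 first, T[0,1] = -(1)/(14) = -0.0714; later rows by forward substitution.
  T[0,:] = [+0.0000, -0.0714, -0.2143, +0.4286, +0.2857]
  T[1,:] = [+0.0000, -0.0060, -0.2679, -0.1310, +0.5238]
  T[2,:] = [+0.0000, -0.0263, -0.1830, +0.2550, +0.3968]
  T[3,:] = [+0.0000, -0.0326, -0.1035, +0.2373, +0.4372]
  T[4,:] = [+0.0000, +0.0339, +0.1727, -0.2050, -0.4837]
eigenvalue magnitudes: 0.5128, 0.1346, 0.0747, 0.0175, 0.0000.
spectral radius ρ = 0.5128; 0.5128 < 1, so it converges for any x₀.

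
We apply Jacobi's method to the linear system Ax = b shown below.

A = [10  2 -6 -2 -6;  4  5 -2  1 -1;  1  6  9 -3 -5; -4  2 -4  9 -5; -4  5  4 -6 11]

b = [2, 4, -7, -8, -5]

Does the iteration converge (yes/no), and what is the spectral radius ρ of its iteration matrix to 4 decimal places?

no, ρ = 1.2099

Write A = D+L+U with D = diag(10, 5, 9, 9, 11).
Jacobi: T = -D⁻¹(L+U), T[3,0] = -(-4)/(9) = +0.4444; T[3,3] = 0.
  T[0,:] = [+0.0000, -0.2000, +0.6000, +0.2000, +0.6000]
  T[1,:] = [-0.8000, +0.0000, +0.4000, -0.2000, +0.2000]
  T[2,:] = [-0.1111, -0.6667, +0.0000, +0.3333, +0.5556]
  T[3,:] = [+0.4444, -0.2222, +0.4444, +0.0000, +0.5556]
  T[4,:] = [+0.3636, -0.4545, -0.3636, +0.5455, +0.0000]
eigenvalue magnitudes: 1.2099, 0.8996, 0.8996, 0.2812, 0.0661.
spectral radius ρ = 1.2099; 1.2099 > 1 ⇒ diverges.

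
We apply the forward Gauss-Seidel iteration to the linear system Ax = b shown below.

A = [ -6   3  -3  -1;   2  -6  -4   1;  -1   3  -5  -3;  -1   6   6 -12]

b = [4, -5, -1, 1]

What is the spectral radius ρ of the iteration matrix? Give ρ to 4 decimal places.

Diagonal D = diag(-6, -6, -5, -12); L, U strict lower/upper.
Gauss-Seidel: T = -(D+L)⁻¹U, row 0 first, T[0,3] = -(-1)/(-6) = -0.1667; later rows by forward substitution.
  T[0,:] = [+0.0000, +0.5000, -0.5000, -0.1667]
  T[1,:] = [+0.0000, +0.1667, -0.8333, +0.1111]
  T[2,:] = [+0.0000, +0.0000, -0.4000, -0.5000]
  T[3,:] = [+0.0000, +0.0417, -0.5750, -0.1806]
|λ(T)| sorted: 0.8232, 0.3517, 0.0576, 0.0000.
spectral radius ρ = 0.8232; 0.8232 < 1: convergent.

0.8232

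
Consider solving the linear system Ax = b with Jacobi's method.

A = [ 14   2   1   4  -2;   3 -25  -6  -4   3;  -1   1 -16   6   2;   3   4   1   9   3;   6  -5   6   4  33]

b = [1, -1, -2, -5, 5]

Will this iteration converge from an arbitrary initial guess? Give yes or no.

yes

Write A = D+L+U with D = diag(14, -25, -16, 9, 33).
Jacobi T = -D⁻¹(L+U): T[2,1] = -(1)/(-16) = +0.0625; T[2,2] = 0.
  T[0,:] = [+0.0000, -0.1429, -0.0714, -0.2857, +0.1429]
  T[1,:] = [+0.1200, +0.0000, -0.2400, -0.1600, +0.1200]
  T[2,:] = [-0.0625, +0.0625, +0.0000, +0.3750, +0.1250]
  T[3,:] = [-0.3333, -0.4444, -0.1111, +0.0000, -0.3333]
  T[4,:] = [-0.1818, +0.1515, -0.1818, -0.1212, +0.0000]
|λ(T)| sorted: 0.5640, 0.3676, 0.3676, 0.2426, 0.2426.
spectral radius ρ = 0.5640; 0.5640 < 1, so it converges for any x₀.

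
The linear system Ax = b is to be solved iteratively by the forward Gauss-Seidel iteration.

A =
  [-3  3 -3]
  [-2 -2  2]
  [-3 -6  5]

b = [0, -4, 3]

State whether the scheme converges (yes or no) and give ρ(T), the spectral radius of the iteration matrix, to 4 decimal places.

Split A = D + L + U, D = diag(-3, -2, 5).
Gauss-Seidel: T = -(D+L)⁻¹U, row 0 first, T[0,2] = -(-3)/(-3) = -1.0000; later rows by forward substitution.
  T[0,:] = [+0.0000 +1.0000 -1.0000]
  T[1,:] = [+0.0000 -1.0000 +2.0000]
  T[2,:] = [+0.0000 -0.6000 +1.8000]
|roots of det(T-λI)|: 1.2718, 0.4718, 0.0000.
ρ = 1.2718; 1.2718 > 1, so it fails to converge.

no, ρ = 1.2718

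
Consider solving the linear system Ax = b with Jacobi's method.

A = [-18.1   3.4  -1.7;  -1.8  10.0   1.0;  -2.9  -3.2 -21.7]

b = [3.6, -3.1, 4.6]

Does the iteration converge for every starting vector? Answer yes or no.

Split A = D + L + U, D = diag(-18.1, 10, -21.7).
Jacobi: T = -D⁻¹(L+U), T[1,2] = -(1)/(10) = -0.1000; T[1,1] = 0.
  T[0,:] = [+0.0000 +0.1878 -0.0939]
  T[1,:] = [+0.1800 +0.0000 -0.1000]
  T[2,:] = [-0.1336 -0.1475 +0.0000]
|λ(T)| sorted: 0.2809, 0.1843, 0.0966.
ρ = 0.2809; 0.2809 < 1: convergent.

yes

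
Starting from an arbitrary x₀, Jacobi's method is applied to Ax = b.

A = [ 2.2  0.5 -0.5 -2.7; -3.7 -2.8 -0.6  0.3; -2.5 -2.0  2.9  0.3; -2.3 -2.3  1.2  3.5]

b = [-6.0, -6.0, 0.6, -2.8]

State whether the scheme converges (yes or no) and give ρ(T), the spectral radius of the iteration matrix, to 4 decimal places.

no, ρ = 1.5664

A = D + L + U where D = diag(2.2, -2.8, 2.9, 3.5).
Jacobi: T = -D⁻¹(L+U), T[2,1] = -(-2)/(2.9) = +0.6897; T[2,2] = 0.
  T[0,:] = [+0.0000, -0.2273, +0.2273, +1.2273]
  T[1,:] = [-1.3214, +0.0000, -0.2143, +0.1071]
  T[2,:] = [+0.8621, +0.6897, +0.0000, -0.1034]
  T[3,:] = [+0.6571, +0.6571, -0.3429, +0.0000]
|eigenvalues of T|: 1.5664, 0.9129, 0.9129, 0.2793.
ρ = 1.5664; 1.5664 > 1: divergent.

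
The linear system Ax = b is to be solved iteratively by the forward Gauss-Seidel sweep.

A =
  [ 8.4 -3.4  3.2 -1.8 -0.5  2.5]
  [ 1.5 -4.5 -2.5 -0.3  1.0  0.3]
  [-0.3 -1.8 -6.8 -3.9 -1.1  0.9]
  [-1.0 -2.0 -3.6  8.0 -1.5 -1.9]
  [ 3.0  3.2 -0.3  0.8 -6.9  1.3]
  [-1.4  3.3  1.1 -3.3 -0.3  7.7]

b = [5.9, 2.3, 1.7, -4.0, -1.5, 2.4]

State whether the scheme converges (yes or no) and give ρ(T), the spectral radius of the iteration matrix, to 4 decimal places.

A = D + L + U where D = diag(8.4, -4.5, -6.8, 8, -6.9, 7.7).
GS T = -(D+L)⁻¹U: row 0 first, T[0,5] = -(2.5)/(8.4) = -0.2976; later rows by forward substitution.
  T[0,:] = [+0.0000 +0.4048 -0.3810 +0.2143 +0.0595 -0.2976]
  T[1,:] = [+0.0000 +0.1349 -0.6825 +0.0048 +0.2421 -0.0325]
  T[2,:] = [+0.0000 -0.0536 +0.1975 -0.5842 -0.2285 +0.1541]
  T[3,:] = [+0.0000 +0.0602 -0.1294 -0.2349 +0.1526 +0.2615]
  T[4,:] = [+0.0000 +0.2479 -0.5058 +0.0935 +0.1658 +0.0675]
  T[5,:] = [+0.0000 +0.0589 +0.1199 +0.0233 +0.0116 +0.0525]
|eigenvalues of T|: 0.8260, 0.4139, 0.1811, 0.1811, 0.0739, 0.0000.
spectral radius ρ = 0.8260; 0.8260 < 1, so it converges for any x₀.

yes, ρ = 0.8260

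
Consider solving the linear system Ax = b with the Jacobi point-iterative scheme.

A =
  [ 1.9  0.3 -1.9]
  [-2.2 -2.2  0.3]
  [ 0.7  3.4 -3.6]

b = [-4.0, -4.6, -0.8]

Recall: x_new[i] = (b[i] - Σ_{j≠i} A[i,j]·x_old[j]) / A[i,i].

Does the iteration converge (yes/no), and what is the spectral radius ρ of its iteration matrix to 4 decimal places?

no, ρ = 1.1445

Split A = D + L + U, D = diag(1.9, -2.2, -3.6).
T_J = -D⁻¹(L+U): T[0,1] = -(0.3)/(1.9) = -0.1579; T[0,0] = 0.
  T[0,:] = [+0.0000, -0.1579, +1.0000]
  T[1,:] = [-1.0000, +0.0000, +0.1364]
  T[2,:] = [+0.1944, +0.9444, +0.0000]
|eigenvalues of T|: 1.1445, 0.9104, 0.9104.
ρ = 1.1445; 1.1445 > 1, so it fails to converge.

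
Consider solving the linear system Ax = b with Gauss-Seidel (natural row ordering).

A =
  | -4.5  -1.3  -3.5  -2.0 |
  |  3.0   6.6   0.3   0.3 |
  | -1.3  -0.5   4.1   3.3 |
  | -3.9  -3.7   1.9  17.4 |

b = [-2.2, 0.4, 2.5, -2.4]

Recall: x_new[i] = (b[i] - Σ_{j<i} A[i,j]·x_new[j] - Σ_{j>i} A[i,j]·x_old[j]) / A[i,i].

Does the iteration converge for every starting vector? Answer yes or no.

yes

Split A = D + L + U, D = diag(-4.5, 6.6, 4.1, 17.4).
Gauss-Seidel: T = -(D+L)⁻¹U, row 0 first, T[0,2] = -(-3.5)/(-4.5) = -0.7778; later rows by forward substitution.
  T[0,:] = [+0.0000, -0.2889, -0.7778, -0.4444]
  T[1,:] = [+0.0000, +0.1313, +0.3081, +0.1566]
  T[2,:] = [+0.0000, -0.0756, -0.2090, -0.9267]
  T[3,:] = [+0.0000, -0.0286, -0.0860, +0.0349]
|eigenvalues of T|: 0.3213, 0.2488, 0.0296, 0.0000.
spectral radius ρ = 0.3213; 0.3213 < 1 ⇒ converges.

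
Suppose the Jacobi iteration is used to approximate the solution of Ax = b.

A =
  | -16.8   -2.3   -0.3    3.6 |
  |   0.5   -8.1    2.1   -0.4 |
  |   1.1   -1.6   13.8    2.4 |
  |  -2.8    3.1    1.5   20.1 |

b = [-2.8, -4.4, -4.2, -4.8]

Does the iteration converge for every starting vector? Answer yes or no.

yes

Diagonal D = diag(-16.8, -8.1, 13.8, 20.1); L, U strict lower/upper.
Jacobi T = -D⁻¹(L+U): T[1,0] = -(0.5)/(-8.1) = +0.0617; T[1,1] = 0.
  T[0,:] = [+0.0000 -0.1369 -0.0179 +0.2143]
  T[1,:] = [+0.0617 +0.0000 +0.2593 -0.0494]
  T[2,:] = [-0.0797 +0.1159 +0.0000 -0.1739]
  T[3,:] = [+0.1393 -0.1542 -0.0746 +0.0000]
moduli |λ_i(T)| = 0.3338, 0.1872, 0.1024, 0.1024.
spectral radius ρ = 0.3338; 0.3338 < 1: convergent.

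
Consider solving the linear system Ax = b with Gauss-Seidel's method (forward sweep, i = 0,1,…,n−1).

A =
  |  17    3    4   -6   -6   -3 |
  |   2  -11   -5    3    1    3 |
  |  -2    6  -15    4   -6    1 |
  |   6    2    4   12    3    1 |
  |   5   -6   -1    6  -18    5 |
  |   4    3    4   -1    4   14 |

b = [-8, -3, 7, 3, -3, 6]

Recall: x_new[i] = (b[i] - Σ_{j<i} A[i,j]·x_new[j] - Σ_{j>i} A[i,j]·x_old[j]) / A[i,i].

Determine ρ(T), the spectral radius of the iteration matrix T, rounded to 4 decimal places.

A = D + L + U where D = diag(17, -11, -15, 12, -18, 14).
T_GS = -(D+L)⁻¹U: row 0 first, T[0,5] = -(-3)/(17) = +0.1765; later rows by forward substitution.
  T[0,:] = [+0.0000, -0.1765, -0.2353, +0.3529, +0.3529, +0.1765]
  T[1,:] = [+0.0000, -0.0321, -0.4973, +0.3369, +0.1551, +0.3048]
  T[2,:] = [+0.0000, +0.0107, -0.1676, +0.3544, -0.3850, +0.1651]
  T[3,:] = [+0.0000, +0.0900, +0.2564, -0.3507, -0.3240, -0.2774]
  T[4,:] = [+0.0000, -0.0089, +0.1952, -0.1509, -0.0403, +0.1236]
  T[5,:] = [+0.0000, +0.0632, +0.1842, -0.2562, -0.0357, -0.2180]
|λ(T)| sorted: 0.8459, 0.2554, 0.2554, 0.1159, 0.0663, 0.0000.
ρ = 0.8459; 0.8459 < 1 ⇒ converges.

0.8459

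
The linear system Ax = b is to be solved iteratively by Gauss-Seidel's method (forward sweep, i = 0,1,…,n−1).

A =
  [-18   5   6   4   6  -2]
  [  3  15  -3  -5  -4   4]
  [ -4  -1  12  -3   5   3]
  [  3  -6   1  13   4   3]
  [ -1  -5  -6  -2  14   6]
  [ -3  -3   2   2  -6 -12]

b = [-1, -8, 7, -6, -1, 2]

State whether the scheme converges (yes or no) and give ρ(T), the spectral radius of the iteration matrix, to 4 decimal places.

yes, ρ = 0.5733

Split A = D + L + U, D = diag(-18, 15, 12, 13, 14, -12).
T_GS = -(D+L)⁻¹U: row 0 first, T[0,4] = -(6)/(-18) = +0.3333; later rows by forward substitution.
  T[0,:] = [+0.0000, +0.2778, +0.3333, +0.2222, +0.3333, -0.1111]
  T[1,:] = [+0.0000, -0.0556, +0.1333, +0.2889, +0.2000, -0.2444]
  T[2,:] = [+0.0000, +0.0880, +0.1222, +0.3481, -0.2889, -0.3074]
  T[3,:] = [+0.0000, -0.0965, -0.0248, +0.0553, -0.2701, -0.2943]
  T[4,:] = [+0.0000, +0.0239, +0.1203, +0.2761, -0.0672, -0.6976]
  T[5,:] = [+0.0000, -0.0689, -0.1606, -0.1986, -0.1929, +0.3374]
moduli |λ_i(T)| = 0.5733, 0.2181, 0.1923, 0.1380, 0.1380, 0.0000.
ρ(T) = max|λ| = 0.5733; 0.5733 < 1, so it converges for any x₀.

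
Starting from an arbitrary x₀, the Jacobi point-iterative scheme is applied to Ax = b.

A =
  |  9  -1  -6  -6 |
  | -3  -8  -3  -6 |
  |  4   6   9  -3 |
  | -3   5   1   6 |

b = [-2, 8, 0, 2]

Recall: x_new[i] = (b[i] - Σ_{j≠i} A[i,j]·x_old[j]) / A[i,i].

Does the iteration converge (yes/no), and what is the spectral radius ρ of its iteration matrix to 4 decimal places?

Diagonal D = diag(9, -8, 9, 6); L, U strict lower/upper.
T_J = -D⁻¹(L+U): T[1,2] = -(-3)/(-8) = -0.3750; T[1,1] = 0.
  T[0,:] = [+0.0000, +0.1111, +0.6667, +0.6667]
  T[1,:] = [-0.3750, +0.0000, -0.3750, -0.7500]
  T[2,:] = [-0.4444, -0.6667, +0.0000, +0.3333]
  T[3,:] = [+0.5000, -0.8333, -0.1667, +0.0000]
|roots of det(T-λI)|: 1.1865, 0.6837, 0.4992, 0.4992.
ρ(T) = max|λ| = 1.1865; 1.1865 > 1: divergent.

no, ρ = 1.1865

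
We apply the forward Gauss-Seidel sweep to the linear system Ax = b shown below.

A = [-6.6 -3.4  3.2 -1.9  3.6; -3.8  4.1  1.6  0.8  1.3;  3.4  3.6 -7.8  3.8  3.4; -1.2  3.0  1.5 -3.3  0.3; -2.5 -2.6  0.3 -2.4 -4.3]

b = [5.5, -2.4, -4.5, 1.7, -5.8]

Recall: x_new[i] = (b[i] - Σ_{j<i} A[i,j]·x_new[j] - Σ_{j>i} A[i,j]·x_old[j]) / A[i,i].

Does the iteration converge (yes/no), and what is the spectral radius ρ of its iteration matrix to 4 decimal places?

no, ρ = 1.2777

Diagonal D = diag(-6.6, 4.1, -7.8, -3.3, -4.3); L, U strict lower/upper.
GS T = -(D+L)⁻¹U: row 0 first, T[0,3] = -(-1.9)/(-6.6) = -0.2879; later rows by forward substitution.
  T[0,:] = [+0.0000 -0.5152 +0.4848 -0.2879 +0.5455]
  T[1,:] = [+0.0000 -0.4775 +0.0591 -0.4619 +0.1885]
  T[2,:] = [+0.0000 -0.4449 +0.2386 +0.1485 +0.7606]
  T[3,:] = [+0.0000 -0.4490 -0.0141 -0.2478 +0.4096]
  T[4,:] = [+0.0000 +0.8077 -0.2931 +0.5953 -0.6067]
|λ(T)| sorted: 1.2777, 0.3614, 0.3614, 0.0310, 0.0000.
ρ = 1.2777; 1.2777 > 1: divergent.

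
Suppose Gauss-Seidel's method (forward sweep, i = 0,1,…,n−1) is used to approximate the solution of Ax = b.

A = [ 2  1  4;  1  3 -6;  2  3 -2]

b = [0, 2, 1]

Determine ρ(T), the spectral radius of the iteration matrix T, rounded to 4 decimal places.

1.5000

Write A = D+L+U with D = diag(2, 3, -2).
Gauss-Seidel: T = -(D+L)⁻¹U, row 0 first, T[0,1] = -(1)/(2) = -0.5000; later rows by forward substitution.
  T[0,:] = [+0.0000  -0.5000  -2.0000]
  T[1,:] = [+0.0000  +0.1667  +2.6667]
  T[2,:] = [+0.0000  -0.2500  +2.0000]
|eigenvalues of T|: 1.5000, 0.6667, 0.0000.
ρ = 1.5000; 1.5000 > 1 ⇒ diverges.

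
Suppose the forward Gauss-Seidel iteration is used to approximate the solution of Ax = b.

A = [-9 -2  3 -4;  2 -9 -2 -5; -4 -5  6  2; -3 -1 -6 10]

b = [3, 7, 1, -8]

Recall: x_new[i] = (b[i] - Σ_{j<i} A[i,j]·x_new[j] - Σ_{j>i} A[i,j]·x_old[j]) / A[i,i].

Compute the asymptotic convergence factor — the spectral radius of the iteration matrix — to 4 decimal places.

Write A = D+L+U with D = diag(-9, -9, 6, 10).
GS T = -(D+L)⁻¹U: row 0 first, T[0,2] = -(3)/(-9) = +0.3333; later rows by forward substitution.
  T[0,:] = [+0.0000, -0.2222, +0.3333, -0.4444]
  T[1,:] = [+0.0000, -0.0494, -0.1481, -0.6543]
  T[2,:] = [+0.0000, -0.1893, +0.0988, -1.1749]
  T[3,:] = [+0.0000, -0.1852, +0.1444, -0.9037]
|eigenvalues of T|: 0.8930, 0.0744, 0.0744, 0.0000.
ρ = 0.8930; 0.8930 < 1, so it converges for any x₀.

0.8930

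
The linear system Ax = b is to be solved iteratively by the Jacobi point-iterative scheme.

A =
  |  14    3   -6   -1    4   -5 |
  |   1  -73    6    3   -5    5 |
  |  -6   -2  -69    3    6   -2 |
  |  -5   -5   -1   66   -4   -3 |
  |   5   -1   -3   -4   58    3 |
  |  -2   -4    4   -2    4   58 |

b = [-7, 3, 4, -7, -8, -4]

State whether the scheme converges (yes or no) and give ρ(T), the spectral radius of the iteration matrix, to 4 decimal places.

Let D = diag(14, -73, -69, 66, 58, 58); L, U the strict triangles.
Jacobi T = -D⁻¹(L+U): T[0,3] = -(-1)/(14) = +0.0714; T[0,0] = 0.
  T[0,:] = [+0.0000  -0.2143  +0.4286  +0.0714  -0.2857  +0.3571]
  T[1,:] = [+0.0137  +0.0000  +0.0822  +0.0411  -0.0685  +0.0685]
  T[2,:] = [-0.0870  -0.0290  +0.0000  +0.0435  +0.0870  -0.0290]
  T[3,:] = [+0.0758  +0.0758  +0.0152  +0.0000  +0.0606  +0.0455]
  T[4,:] = [-0.0862  +0.0172  +0.0517  +0.0690  +0.0000  -0.0517]
  T[5,:] = [+0.0345  +0.0690  -0.0690  +0.0345  -0.0690  +0.0000]
|λ(T)| sorted: 0.1772, 0.1419, 0.1347, 0.1347, 0.1082, 0.0066.
spectral radius ρ = 0.1772; 0.1772 < 1, so it converges for any x₀.

yes, ρ = 0.1772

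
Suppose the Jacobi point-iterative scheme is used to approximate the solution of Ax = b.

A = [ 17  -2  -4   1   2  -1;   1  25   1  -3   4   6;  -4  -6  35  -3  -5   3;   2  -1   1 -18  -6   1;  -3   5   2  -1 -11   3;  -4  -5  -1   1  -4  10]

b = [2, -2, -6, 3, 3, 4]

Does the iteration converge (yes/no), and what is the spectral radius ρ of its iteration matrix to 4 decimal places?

Let D = diag(17, 25, 35, -18, -11, 10); L, U the strict triangles.
Jacobi: T = -D⁻¹(L+U), T[2,4] = -(-5)/(35) = +0.1429; T[2,2] = 0.
  T[0,:] = [+0.0000, +0.1176, +0.2353, -0.0588, -0.1176, +0.0588]
  T[1,:] = [-0.0400, +0.0000, -0.0400, +0.1200, -0.1600, -0.2400]
  T[2,:] = [+0.1143, +0.1714, +0.0000, +0.0857, +0.1429, -0.0857]
  T[3,:] = [+0.1111, -0.0556, +0.0556, +0.0000, -0.3333, +0.0556]
  T[4,:] = [-0.2727, +0.4545, +0.1818, -0.0909, +0.0000, +0.2727]
  T[5,:] = [+0.4000, +0.5000, +0.1000, -0.1000, +0.4000, +0.0000]
eigenvalue magnitudes: 0.5810, 0.4893, 0.4893, 0.1762, 0.1417, 0.1417.
ρ(T) = max|λ| = 0.5810; 0.5810 < 1 ⇒ converges.

yes, ρ = 0.5810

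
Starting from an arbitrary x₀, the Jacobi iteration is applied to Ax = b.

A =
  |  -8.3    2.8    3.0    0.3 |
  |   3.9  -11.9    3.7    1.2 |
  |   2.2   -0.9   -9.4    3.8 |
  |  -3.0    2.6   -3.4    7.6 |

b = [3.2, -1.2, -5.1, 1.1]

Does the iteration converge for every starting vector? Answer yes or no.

yes

A = D + L + U where D = diag(-8.3, -11.9, -9.4, 7.6).
Jacobi: T = -D⁻¹(L+U), T[0,2] = -(3)/(-8.3) = +0.3614; T[0,0] = 0.
  T[0,:] = [+0.0000 +0.3373 +0.3614 +0.0361]
  T[1,:] = [+0.3277 +0.0000 +0.3109 +0.1008]
  T[2,:] = [+0.2340 -0.0957 +0.0000 +0.4043]
  T[3,:] = [+0.3947 -0.3421 +0.4474 +0.0000]
|eigenvalues of T|: 0.5861, 0.3886, 0.3886, 0.1754.
spectral radius ρ = 0.5861; 0.5861 < 1, so it converges for any x₀.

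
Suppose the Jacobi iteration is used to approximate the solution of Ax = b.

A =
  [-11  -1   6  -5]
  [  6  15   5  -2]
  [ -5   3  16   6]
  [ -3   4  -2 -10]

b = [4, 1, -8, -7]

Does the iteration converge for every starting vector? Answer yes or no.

Split A = D + L + U, D = diag(-11, 15, 16, -10).
Jacobi T = -D⁻¹(L+U): T[0,1] = -(-1)/(-11) = -0.0909; T[0,0] = 0.
  T[0,:] = [+0.0000 -0.0909 +0.5455 -0.4545]
  T[1,:] = [-0.4000 +0.0000 -0.3333 +0.1333]
  T[2,:] = [+0.3125 -0.1875 +0.0000 -0.3750]
  T[3,:] = [-0.3000 +0.4000 -0.2000 +0.0000]
|eigenvalues of T|: 0.9364, 0.3738, 0.3641, 0.3641.
ρ(T) = max|λ| = 0.9364; 0.9364 < 1 ⇒ converges.

yes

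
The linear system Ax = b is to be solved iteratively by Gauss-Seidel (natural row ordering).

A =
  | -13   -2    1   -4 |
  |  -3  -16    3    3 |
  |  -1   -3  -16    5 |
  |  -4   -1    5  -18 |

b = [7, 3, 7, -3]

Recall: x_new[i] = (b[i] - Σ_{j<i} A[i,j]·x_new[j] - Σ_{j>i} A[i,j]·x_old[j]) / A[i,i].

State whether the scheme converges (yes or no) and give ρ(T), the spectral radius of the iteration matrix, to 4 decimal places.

A = D + L + U where D = diag(-13, -16, -16, -18).
GS T = -(D+L)⁻¹U: row 0 first, T[0,1] = -(-2)/(-13) = -0.1538; later rows by forward substitution.
  T[0,:] = [+0.0000, -0.1538, +0.0769, -0.3077]
  T[1,:] = [+0.0000, +0.0288, +0.1731, +0.2452]
  T[2,:] = [+0.0000, +0.0042, -0.0373, +0.2858]
  T[3,:] = [+0.0000, +0.0338, -0.0371, +0.1341]
eigenvalue magnitudes: 0.1866, 0.1036, 0.1036, 0.0000.
ρ(T) = max|λ| = 0.1866; 0.1866 < 1: convergent.

yes, ρ = 0.1866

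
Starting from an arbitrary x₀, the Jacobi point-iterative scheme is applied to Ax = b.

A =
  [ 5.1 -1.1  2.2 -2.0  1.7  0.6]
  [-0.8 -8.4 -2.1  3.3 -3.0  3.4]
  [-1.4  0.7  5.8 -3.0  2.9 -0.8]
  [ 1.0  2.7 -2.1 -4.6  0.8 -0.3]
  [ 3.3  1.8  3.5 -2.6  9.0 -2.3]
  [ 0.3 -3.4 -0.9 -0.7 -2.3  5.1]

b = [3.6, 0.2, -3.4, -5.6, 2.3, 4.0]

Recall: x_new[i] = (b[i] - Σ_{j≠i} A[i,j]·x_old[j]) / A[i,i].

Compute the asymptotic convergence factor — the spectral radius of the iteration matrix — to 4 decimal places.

Split A = D + L + U, D = diag(5.1, -8.4, 5.8, -4.6, 9, 5.1).
Jacobi: T = -D⁻¹(L+U), T[5,2] = -(-0.9)/(5.1) = +0.1765; T[5,5] = 0.
  T[0,:] = [+0.0000, +0.2157, -0.4314, +0.3922, -0.3333, -0.1176]
  T[1,:] = [-0.0952, +0.0000, -0.2500, +0.3929, -0.3571, +0.4048]
  T[2,:] = [+0.2414, -0.1207, +0.0000, +0.5172, -0.5000, +0.1379]
  T[3,:] = [+0.2174, +0.5870, -0.4565, +0.0000, +0.1739, -0.0652]
  T[4,:] = [-0.3667, -0.2000, -0.3889, +0.2889, +0.0000, +0.2556]
  T[5,:] = [-0.0588, +0.6667, +0.1765, +0.1373, +0.4510, +0.0000]
moduli |λ_i(T)| = 1.1427, 0.6379, 0.4856, 0.4856, 0.3719, 0.3035.
spectral radius ρ = 1.1427; 1.1427 > 1 ⇒ diverges.

1.1427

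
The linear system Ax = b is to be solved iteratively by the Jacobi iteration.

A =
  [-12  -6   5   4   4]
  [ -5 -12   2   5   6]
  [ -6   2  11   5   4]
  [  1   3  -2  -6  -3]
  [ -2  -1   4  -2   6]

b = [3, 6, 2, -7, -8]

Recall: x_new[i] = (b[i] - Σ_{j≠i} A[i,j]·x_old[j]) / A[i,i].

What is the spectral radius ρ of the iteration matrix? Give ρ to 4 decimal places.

1.2788

Split A = D + L + U, D = diag(-12, -12, 11, -6, 6).
Jacobi T = -D⁻¹(L+U): T[2,0] = -(-6)/(11) = +0.5455; T[2,2] = 0.
  T[0,:] = [+0.0000 -0.5000 +0.4167 +0.3333 +0.3333]
  T[1,:] = [-0.4167 +0.0000 +0.1667 +0.4167 +0.5000]
  T[2,:] = [+0.5455 -0.1818 +0.0000 -0.4545 -0.3636]
  T[3,:] = [+0.1667 +0.5000 -0.3333 +0.0000 -0.5000]
  T[4,:] = [+0.3333 +0.1667 -0.6667 +0.3333 +0.0000]
|roots of det(T-λI)|: 1.2788, 0.8062, 0.3484, 0.3484, 0.1187.
ρ = 1.2788; 1.2788 > 1, so it fails to converge.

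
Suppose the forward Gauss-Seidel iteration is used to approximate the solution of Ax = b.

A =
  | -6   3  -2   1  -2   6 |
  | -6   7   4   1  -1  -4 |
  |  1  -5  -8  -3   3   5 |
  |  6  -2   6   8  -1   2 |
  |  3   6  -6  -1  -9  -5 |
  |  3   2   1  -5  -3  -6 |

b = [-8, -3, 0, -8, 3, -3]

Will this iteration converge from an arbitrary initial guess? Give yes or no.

Let D = diag(-6, 7, -8, 8, -9, -6); L, U the strict triangles.
GS T = -(D+L)⁻¹U: row 0 first, T[0,1] = -(3)/(-6) = +0.5000; later rows by forward substitution.
  T[0,:] = [+0.0000 +0.5000 -0.3333 +0.1667 -0.3333 +1.0000]
  T[1,:] = [+0.0000 +0.4286 -0.8571 +0.0000 -0.1429 +1.4286]
  T[2,:] = [+0.0000 -0.2054 +0.4940 -0.3542 +0.4226 -0.1429]
  T[3,:] = [+0.0000 -0.1138 -0.3348 +0.1406 +0.0223 -0.5357]
  T[4,:] = [+0.0000 +0.6019 -0.9747 +0.2760 -0.4906 +0.8849]
  T[5,:] = [+0.0000 +0.1525 +0.3963 -0.2309 +0.0828 +0.9563]
|roots of det(T-λI)|: 1.3885, 0.3926, 0.3926, 0.3416, 0.0509, 0.0000.
ρ = 1.3885; 1.3885 > 1 ⇒ diverges.

no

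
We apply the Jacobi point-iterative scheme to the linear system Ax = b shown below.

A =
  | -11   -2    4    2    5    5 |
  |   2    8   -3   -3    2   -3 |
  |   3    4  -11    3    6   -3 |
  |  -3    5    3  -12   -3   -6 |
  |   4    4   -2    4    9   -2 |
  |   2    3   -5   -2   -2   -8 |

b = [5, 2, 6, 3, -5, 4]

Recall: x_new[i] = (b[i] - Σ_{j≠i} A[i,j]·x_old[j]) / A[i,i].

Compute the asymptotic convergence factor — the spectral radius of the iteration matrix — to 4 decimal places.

1.1346

A = D + L + U where D = diag(-11, 8, -11, -12, 9, -8).
Jacobi: T = -D⁻¹(L+U), T[1,0] = -(2)/(8) = -0.2500; T[1,1] = 0.
  T[0,:] = [+0.0000 -0.1818 +0.3636 +0.1818 +0.4545 +0.4545]
  T[1,:] = [-0.2500 +0.0000 +0.3750 +0.3750 -0.2500 +0.3750]
  T[2,:] = [+0.2727 +0.3636 +0.0000 +0.2727 +0.5455 -0.2727]
  T[3,:] = [-0.2500 +0.4167 +0.2500 +0.0000 -0.2500 -0.5000]
  T[4,:] = [-0.4444 -0.4444 +0.2222 -0.4444 +0.0000 +0.2222]
  T[5,:] = [+0.2500 +0.3750 -0.6250 -0.2500 -0.2500 +0.0000]
eigenvalue magnitudes: 1.1346, 0.6724, 0.6724, 0.3901, 0.2667, 0.2667.
ρ = 1.1346; 1.1346 > 1: divergent.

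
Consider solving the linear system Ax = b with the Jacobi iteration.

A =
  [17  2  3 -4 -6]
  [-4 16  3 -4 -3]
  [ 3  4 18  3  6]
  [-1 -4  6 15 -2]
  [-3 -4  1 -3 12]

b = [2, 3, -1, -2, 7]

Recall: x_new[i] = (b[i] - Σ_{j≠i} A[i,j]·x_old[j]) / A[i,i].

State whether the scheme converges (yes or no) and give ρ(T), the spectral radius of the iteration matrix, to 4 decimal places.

yes, ρ = 0.8450

Diagonal D = diag(17, 16, 18, 15, 12); L, U strict lower/upper.
Jacobi: T = -D⁻¹(L+U), T[1,4] = -(-3)/(16) = +0.1875; T[1,1] = 0.
  T[0,:] = [+0.0000  -0.1176  -0.1765  +0.2353  +0.3529]
  T[1,:] = [+0.2500  +0.0000  -0.1875  +0.2500  +0.1875]
  T[2,:] = [-0.1667  -0.2222  +0.0000  -0.1667  -0.3333]
  T[3,:] = [+0.0667  +0.2667  -0.4000  +0.0000  +0.1333]
  T[4,:] = [+0.2500  +0.3333  -0.0833  +0.2500  +0.0000]
|eigenvalues of T|: 0.8450, 0.3043, 0.3043, 0.2095, 0.2095.
ρ = 0.8450; 0.8450 < 1 ⇒ converges.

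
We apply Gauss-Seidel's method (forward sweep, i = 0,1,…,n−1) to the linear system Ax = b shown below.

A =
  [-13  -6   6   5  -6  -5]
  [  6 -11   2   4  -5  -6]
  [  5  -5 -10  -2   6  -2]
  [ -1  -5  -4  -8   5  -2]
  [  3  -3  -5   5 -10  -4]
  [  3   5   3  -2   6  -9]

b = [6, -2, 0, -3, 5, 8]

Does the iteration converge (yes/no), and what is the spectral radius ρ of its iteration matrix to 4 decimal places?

no, ρ = 1.2573

Diagonal D = diag(-13, -11, -10, -8, -10, -9); L, U strict lower/upper.
T_GS = -(D+L)⁻¹U: row 0 first, T[0,1] = -(-6)/(-13) = -0.4615; later rows by forward substitution.
  T[0,:] = [+0.0000  -0.4615  +0.4615  +0.3846  -0.4615  -0.3846]
  T[1,:] = [+0.0000  -0.2517  +0.4336  +0.5734  -0.7063  -0.7552]
  T[2,:] = [+0.0000  -0.1049  +0.0140  -0.2944  +0.7224  -0.0147]
  T[3,:] = [+0.0000  +0.2675  -0.3357  -0.2593  +0.7629  +0.2774]
  T[4,:] = [+0.0000  +0.1233  -0.1664  -0.0391  +0.0937  -0.1427]
  T[5,:] = [+0.0000  -0.3059  +0.3630  +0.3802  -0.4125  -0.7095]
moduli |λ_i(T)| = 1.2573, 0.3769, 0.3769, 0.2259, 0.0347, 0.0000.
ρ = 1.2573; 1.2573 > 1: divergent.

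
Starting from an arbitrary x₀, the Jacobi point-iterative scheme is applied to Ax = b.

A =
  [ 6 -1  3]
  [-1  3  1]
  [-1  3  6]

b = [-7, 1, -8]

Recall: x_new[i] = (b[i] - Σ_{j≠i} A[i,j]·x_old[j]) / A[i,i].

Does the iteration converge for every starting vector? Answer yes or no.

Diagonal D = diag(6, 3, 6); L, U strict lower/upper.
Jacobi: T = -D⁻¹(L+U), T[1,0] = -(-1)/(3) = +0.3333; T[1,1] = 0.
  T[0,:] = [+0.0000 +0.1667 -0.5000]
  T[1,:] = [+0.3333 +0.0000 -0.3333]
  T[2,:] = [+0.1667 -0.5000 +0.0000]
|roots of det(T-λI)|: 0.5283, 0.3744, 0.3744.
ρ(T) = max|λ| = 0.5283; 0.5283 < 1: convergent.

yes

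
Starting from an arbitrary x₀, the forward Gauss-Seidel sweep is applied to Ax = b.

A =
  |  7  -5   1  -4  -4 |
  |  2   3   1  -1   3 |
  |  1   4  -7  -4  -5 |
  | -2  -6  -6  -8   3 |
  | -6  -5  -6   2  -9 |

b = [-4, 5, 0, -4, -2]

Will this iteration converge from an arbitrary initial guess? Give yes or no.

no

Write A = D+L+U with D = diag(7, 3, -7, -8, -9).
T_GS = -(D+L)⁻¹U: row 0 first, T[0,2] = -(1)/(7) = -0.1429; later rows by forward substitution.
  T[0,:] = [+0.0000, +0.7143, -0.1429, +0.5714, +0.5714]
  T[1,:] = [+0.0000, -0.4762, -0.2381, -0.0476, -1.3810]
  T[2,:] = [+0.0000, -0.1701, -0.1565, -0.5170, -1.4218]
  T[3,:] = [+0.0000, +0.3061, +0.3316, +0.2806, +2.3342]
  T[4,:] = [+0.0000, -0.0302, +0.4055, +0.0525, +1.8528]
|roots of det(T-λI)|: 1.4042, 0.6584, 0.4862, 0.0757, 0.0000.
spectral radius ρ = 1.4042; 1.4042 > 1, so it fails to converge.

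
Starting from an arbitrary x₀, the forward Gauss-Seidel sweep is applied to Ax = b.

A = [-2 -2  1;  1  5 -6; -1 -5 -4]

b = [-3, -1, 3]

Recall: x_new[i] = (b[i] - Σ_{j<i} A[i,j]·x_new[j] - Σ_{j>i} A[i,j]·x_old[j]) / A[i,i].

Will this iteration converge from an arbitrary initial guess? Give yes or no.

Let D = diag(-2, 5, -4); L, U the strict triangles.
GS T = -(D+L)⁻¹U: row 0 first, T[0,1] = -(-2)/(-2) = -1.0000; later rows by forward substitution.
  T[0,:] = [+0.0000 -1.0000 +0.5000]
  T[1,:] = [+0.0000 +0.2000 +1.1000]
  T[2,:] = [+0.0000 +0.0000 -1.5000]
|roots of det(T-λI)|: 1.5000, 0.2000, 0.0000.
ρ = 1.5000; 1.5000 > 1 ⇒ diverges.

no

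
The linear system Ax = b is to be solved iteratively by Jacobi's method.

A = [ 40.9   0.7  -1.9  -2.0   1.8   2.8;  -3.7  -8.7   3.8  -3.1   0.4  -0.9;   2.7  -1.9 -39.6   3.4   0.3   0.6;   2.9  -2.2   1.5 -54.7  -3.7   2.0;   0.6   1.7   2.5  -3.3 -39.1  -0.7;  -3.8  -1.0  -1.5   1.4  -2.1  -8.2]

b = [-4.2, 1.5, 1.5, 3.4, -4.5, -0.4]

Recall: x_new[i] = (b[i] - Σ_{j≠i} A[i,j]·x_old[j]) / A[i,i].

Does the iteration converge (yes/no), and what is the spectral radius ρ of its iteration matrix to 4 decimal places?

Let D = diag(40.9, -8.7, -39.6, -54.7, -39.1, -8.2); L, U the strict triangles.
Jacobi: T = -D⁻¹(L+U), T[2,4] = -(0.3)/(-39.6) = +0.0076; T[2,2] = 0.
  T[0,:] = [+0.0000, -0.0171, +0.0465, +0.0489, -0.0440, -0.0685]
  T[1,:] = [-0.4253, +0.0000, +0.4368, -0.3563, +0.0460, -0.1034]
  T[2,:] = [+0.0682, -0.0480, +0.0000, +0.0859, +0.0076, +0.0152]
  T[3,:] = [+0.0530, -0.0402, +0.0274, +0.0000, -0.0676, +0.0366]
  T[4,:] = [+0.0153, +0.0435, +0.0639, -0.0844, +0.0000, -0.0179]
  T[5,:] = [-0.4634, -0.1220, -0.1829, +0.1707, -0.2561, +0.0000]
|eigenvalues of T|: 0.2406, 0.1848, 0.1848, 0.0902, 0.0902, 0.0397.
ρ = 0.2406; 0.2406 < 1, so it converges for any x₀.

yes, ρ = 0.2406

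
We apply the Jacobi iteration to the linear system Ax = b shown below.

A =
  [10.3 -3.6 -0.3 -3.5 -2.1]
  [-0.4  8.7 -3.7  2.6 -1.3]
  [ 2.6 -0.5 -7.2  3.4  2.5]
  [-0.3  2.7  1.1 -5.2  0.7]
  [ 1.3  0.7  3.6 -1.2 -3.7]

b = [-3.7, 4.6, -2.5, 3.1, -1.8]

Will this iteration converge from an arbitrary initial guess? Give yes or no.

yes

Split A = D + L + U, D = diag(10.3, 8.7, -7.2, -5.2, -3.7).
T_J = -D⁻¹(L+U): T[0,1] = -(-3.6)/(10.3) = +0.3495; T[0,0] = 0.
  T[0,:] = [+0.0000, +0.3495, +0.0291, +0.3398, +0.2039]
  T[1,:] = [+0.0460, +0.0000, +0.4253, -0.2989, +0.1494]
  T[2,:] = [+0.3611, -0.0694, +0.0000, +0.4722, +0.3472]
  T[3,:] = [-0.0577, +0.5192, +0.2115, +0.0000, +0.1346]
  T[4,:] = [+0.3514, +0.1892, +0.9730, -0.3243, +0.0000]
eigenvalue magnitudes: 0.9298, 0.5512, 0.5512, 0.4479, 0.0691.
ρ(T) = max|λ| = 0.9298; 0.9298 < 1 ⇒ converges.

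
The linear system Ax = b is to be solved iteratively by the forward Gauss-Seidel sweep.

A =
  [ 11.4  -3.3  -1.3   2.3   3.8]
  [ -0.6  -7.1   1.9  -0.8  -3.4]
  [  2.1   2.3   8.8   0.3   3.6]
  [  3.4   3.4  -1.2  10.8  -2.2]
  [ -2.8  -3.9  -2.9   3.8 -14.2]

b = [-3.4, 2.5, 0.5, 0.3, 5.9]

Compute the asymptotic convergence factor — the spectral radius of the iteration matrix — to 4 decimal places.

Split A = D + L + U, D = diag(11.4, -7.1, 8.8, 10.8, -14.2).
GS T = -(D+L)⁻¹U: row 0 first, T[0,1] = -(-3.3)/(11.4) = +0.2895; later rows by forward substitution.
  T[0,:] = [+0.0000 +0.2895 +0.1140 -0.2018 -0.3333]
  T[1,:] = [+0.0000 -0.0245 +0.2580 -0.0956 -0.4507]
  T[2,:] = [+0.0000 -0.0627 -0.0946 +0.0390 -0.2117]
  T[3,:] = [+0.0000 -0.0904 -0.1276 +0.0980 +0.4270]
  T[4,:] = [+0.0000 -0.0617 -0.1082 +0.0843 +0.3470]
eigenvalue magnitudes: 0.5354, 0.1386, 0.1386, 0.0103, 0.0000.
spectral radius ρ = 0.5354; 0.5354 < 1 ⇒ converges.

0.5354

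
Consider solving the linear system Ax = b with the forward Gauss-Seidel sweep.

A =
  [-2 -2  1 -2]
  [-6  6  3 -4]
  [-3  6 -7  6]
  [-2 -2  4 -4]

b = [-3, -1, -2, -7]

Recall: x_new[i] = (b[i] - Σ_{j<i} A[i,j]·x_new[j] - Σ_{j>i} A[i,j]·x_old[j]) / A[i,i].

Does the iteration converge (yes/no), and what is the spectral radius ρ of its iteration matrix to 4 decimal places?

Diagonal D = diag(-2, 6, -7, -4); L, U strict lower/upper.
T_GS = -(D+L)⁻¹U: row 0 first, T[0,2] = -(1)/(-2) = +0.5000; later rows by forward substitution.
  T[0,:] = [+0.0000 -1.0000 +0.5000 -1.0000]
  T[1,:] = [+0.0000 -1.0000 +0.0000 -0.3333]
  T[2,:] = [+0.0000 -0.4286 -0.2143 +1.0000]
  T[3,:] = [+0.0000 +0.5714 -0.4643 +1.6667]
eigenvalue magnitudes: 1.2428, 0.9685, 0.1780, 0.0000.
ρ(T) = max|λ| = 1.2428; 1.2428 > 1 ⇒ diverges.

no, ρ = 1.2428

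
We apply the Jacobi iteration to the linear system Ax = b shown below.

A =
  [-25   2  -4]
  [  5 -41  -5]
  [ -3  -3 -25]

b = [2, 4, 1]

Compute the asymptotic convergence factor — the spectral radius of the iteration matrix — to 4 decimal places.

0.2412

Split A = D + L + U, D = diag(-25, -41, -25).
Jacobi: T = -D⁻¹(L+U), T[2,1] = -(-3)/(-25) = -0.1200; T[2,2] = 0.
  T[0,:] = [+0.0000  +0.0800  -0.1600]
  T[1,:] = [+0.1220  +0.0000  -0.1220]
  T[2,:] = [-0.1200  -0.1200  +0.0000]
moduli |λ_i(T)| = 0.2412, 0.1207, 0.1207.
ρ(T) = max|λ| = 0.2412; 0.2412 < 1: convergent.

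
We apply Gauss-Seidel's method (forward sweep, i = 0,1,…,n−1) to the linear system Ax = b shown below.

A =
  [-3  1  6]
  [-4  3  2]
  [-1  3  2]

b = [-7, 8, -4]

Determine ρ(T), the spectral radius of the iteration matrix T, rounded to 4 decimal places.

Write A = D+L+U with D = diag(-3, 3, 2).
T_GS = -(D+L)⁻¹U: row 0 first, T[0,2] = -(6)/(-3) = +2.0000; later rows by forward substitution.
  T[0,:] = [+0.0000, +0.3333, +2.0000]
  T[1,:] = [+0.0000, +0.4444, +2.0000]
  T[2,:] = [+0.0000, -0.5000, -2.0000]
|eigenvalues of T|: 1.4805, 0.0750, 0.0000.
spectral radius ρ = 1.4805; 1.4805 > 1 ⇒ diverges.

1.4805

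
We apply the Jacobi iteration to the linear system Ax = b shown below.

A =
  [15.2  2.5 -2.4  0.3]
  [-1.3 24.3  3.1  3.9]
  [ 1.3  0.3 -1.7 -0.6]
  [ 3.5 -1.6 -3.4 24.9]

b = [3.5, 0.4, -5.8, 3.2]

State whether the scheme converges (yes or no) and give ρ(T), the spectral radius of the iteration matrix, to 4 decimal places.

yes, ρ = 0.3562

Diagonal D = diag(15.2, 24.3, -1.7, 24.9); L, U strict lower/upper.
T_J = -D⁻¹(L+U): T[3,0] = -(3.5)/(24.9) = -0.1406; T[3,3] = 0.
  T[0,:] = [+0.0000  -0.1645  +0.1579  -0.0197]
  T[1,:] = [+0.0535  +0.0000  -0.1276  -0.1605]
  T[2,:] = [+0.7647  +0.1765  +0.0000  -0.3529]
  T[3,:] = [-0.1406  +0.0643  +0.1365  +0.0000]
eigenvalue magnitudes: 0.3562, 0.2530, 0.2530, 0.2287.
spectral radius ρ = 0.3562; 0.3562 < 1: convergent.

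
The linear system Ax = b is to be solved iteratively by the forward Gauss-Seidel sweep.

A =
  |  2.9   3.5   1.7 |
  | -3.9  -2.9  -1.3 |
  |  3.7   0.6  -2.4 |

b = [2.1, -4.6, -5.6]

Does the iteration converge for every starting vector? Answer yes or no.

no

Split A = D + L + U, D = diag(2.9, -2.9, -2.4).
T_GS = -(D+L)⁻¹U: row 0 first, T[0,1] = -(3.5)/(2.9) = -1.2069; later rows by forward substitution.
  T[0,:] = [+0.0000, -1.2069, -0.5862]
  T[1,:] = [+0.0000, +1.6231, +0.3401]
  T[2,:] = [+0.0000, -1.4549, -0.8187]
|λ(T)| sorted: 1.4001, 0.5957, 0.0000.
spectral radius ρ = 1.4001; 1.4001 > 1, so it fails to converge.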